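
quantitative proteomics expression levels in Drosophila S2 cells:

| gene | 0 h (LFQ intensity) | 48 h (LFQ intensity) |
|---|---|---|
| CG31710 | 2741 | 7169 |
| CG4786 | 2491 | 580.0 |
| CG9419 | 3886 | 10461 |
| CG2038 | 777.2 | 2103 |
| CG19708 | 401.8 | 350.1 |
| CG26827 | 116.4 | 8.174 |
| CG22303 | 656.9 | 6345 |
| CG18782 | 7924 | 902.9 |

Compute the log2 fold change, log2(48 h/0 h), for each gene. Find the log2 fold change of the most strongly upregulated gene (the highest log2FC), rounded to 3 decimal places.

3.272

log2(7169/2741) = 1.387  (CG31710)
log2(580.0/2491) = -2.103  (CG4786)
log2(10461/3886) = 1.429  (CG9419)
log2(2103/777.2) = 1.436  (CG2038)
log2(350.1/401.8) = -0.199  (CG19708)
log2(8.174/116.4) = -3.832  (CG26827)
log2(6345/656.9) = 3.272  (CG22303)
log2(902.9/7924) = -3.134  (CG18782)
CG22303 is most strongly upregulated.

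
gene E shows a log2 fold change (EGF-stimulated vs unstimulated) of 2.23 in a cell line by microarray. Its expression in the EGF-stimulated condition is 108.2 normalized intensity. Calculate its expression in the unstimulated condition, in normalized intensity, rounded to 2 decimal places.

23.06

Fold change = 2^(2.23) = 4.6913
unstimulated expression = 108.2 / 4.6913 = 23.06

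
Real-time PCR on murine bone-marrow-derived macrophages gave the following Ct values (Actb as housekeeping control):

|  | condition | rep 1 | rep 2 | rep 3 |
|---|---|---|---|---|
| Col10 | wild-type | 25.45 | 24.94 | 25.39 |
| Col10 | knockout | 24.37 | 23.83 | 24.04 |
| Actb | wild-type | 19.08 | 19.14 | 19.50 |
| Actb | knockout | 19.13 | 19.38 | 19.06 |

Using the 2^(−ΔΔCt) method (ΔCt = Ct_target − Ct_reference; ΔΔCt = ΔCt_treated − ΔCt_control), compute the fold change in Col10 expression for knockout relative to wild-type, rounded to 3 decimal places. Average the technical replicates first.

2.189

Mean Ct: Col10 wild-type 25.260; Col10 knockout 24.080; Actb wild-type 19.240; Actb knockout 19.190
ΔCt(wild-type) = 25.260 − 19.240 = 6.020
ΔCt(knockout) = 24.080 − 19.190 = 4.890
ΔΔCt = 4.890 − 6.020 = -1.130
Fold change = 2^(−(-1.130)) = 2^1.130 = 2.1886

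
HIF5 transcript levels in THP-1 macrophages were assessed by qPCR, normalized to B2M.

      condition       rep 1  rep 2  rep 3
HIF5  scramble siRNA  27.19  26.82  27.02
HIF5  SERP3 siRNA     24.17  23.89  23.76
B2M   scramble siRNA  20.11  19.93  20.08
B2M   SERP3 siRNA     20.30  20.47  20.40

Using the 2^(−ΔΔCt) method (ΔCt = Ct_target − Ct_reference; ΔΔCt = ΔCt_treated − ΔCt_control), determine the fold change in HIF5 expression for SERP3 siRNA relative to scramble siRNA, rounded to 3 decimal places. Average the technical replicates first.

Mean Ct: HIF5 scramble siRNA 27.010; HIF5 SERP3 siRNA 23.940; B2M scramble siRNA 20.040; B2M SERP3 siRNA 20.390
ΔCt(scramble siRNA) = 27.010 − 20.040 = 6.970
ΔCt(SERP3 siRNA) = 23.940 − 20.390 = 3.550
ΔΔCt = 3.550 − 6.970 = -3.420
Fold change = 2^(−(-3.420)) = 2^3.420 = 10.7034

10.703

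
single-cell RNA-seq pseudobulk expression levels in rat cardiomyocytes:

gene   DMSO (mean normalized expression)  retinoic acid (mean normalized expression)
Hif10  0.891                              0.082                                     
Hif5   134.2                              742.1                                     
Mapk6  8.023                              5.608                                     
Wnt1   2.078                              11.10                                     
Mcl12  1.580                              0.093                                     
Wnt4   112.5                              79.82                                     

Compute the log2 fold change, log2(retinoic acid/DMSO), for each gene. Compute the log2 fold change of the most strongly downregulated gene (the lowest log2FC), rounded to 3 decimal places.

-4.087

log2(0.082/0.891) = -3.442  (Hif10)
log2(742.1/134.2) = 2.467  (Hif5)
log2(5.608/8.023) = -0.517  (Mapk6)
log2(11.10/2.078) = 2.417  (Wnt1)
log2(0.093/1.580) = -4.087  (Mcl12)
log2(79.82/112.5) = -0.495  (Wnt4)
Mcl12 is most strongly downregulated.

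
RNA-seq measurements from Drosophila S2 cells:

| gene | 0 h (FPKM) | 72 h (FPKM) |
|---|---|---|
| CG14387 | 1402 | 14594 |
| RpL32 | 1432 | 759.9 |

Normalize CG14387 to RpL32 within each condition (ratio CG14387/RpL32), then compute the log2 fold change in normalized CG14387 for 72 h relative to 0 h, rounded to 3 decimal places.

4.294

CG14387/RpL32 (0 h) = 1402 / 1432 = 0.97905
CG14387/RpL32 (72 h) = 14594 / 759.9 = 19.205
Fold change = 19.205 / 0.97905 = 19.6161
log2(19.6161) = 4.2940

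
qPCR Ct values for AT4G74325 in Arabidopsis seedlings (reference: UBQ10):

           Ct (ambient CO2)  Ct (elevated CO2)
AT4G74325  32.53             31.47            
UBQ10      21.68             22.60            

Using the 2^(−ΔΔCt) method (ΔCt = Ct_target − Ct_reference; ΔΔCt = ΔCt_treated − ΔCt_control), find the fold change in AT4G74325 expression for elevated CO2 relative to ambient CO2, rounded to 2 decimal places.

3.94

ΔCt(ambient CO2) = 32.530 − 21.680 = 10.850
ΔCt(elevated CO2) = 31.470 − 22.600 = 8.870
ΔΔCt = 8.870 − 10.850 = -1.980
Fold change = 2^(−(-1.980)) = 2^1.980 = 3.945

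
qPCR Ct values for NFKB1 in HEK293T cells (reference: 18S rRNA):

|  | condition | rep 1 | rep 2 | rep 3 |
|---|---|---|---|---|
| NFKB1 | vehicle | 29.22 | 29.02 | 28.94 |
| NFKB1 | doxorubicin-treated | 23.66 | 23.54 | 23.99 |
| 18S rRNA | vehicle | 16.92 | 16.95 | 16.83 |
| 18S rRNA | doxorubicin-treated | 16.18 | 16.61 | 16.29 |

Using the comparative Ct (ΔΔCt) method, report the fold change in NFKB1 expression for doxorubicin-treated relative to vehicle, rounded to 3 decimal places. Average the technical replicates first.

27.665

Mean Ct: NFKB1 vehicle 29.060; NFKB1 doxorubicin-treated 23.730; 18S rRNA vehicle 16.900; 18S rRNA doxorubicin-treated 16.360
ΔCt(vehicle) = 29.060 − 16.900 = 12.160
ΔCt(doxorubicin-treated) = 23.730 − 16.360 = 7.370
ΔΔCt = 7.370 − 12.160 = -4.790
Fold change = 2^(−(-4.790)) = 2^4.790 = 27.6652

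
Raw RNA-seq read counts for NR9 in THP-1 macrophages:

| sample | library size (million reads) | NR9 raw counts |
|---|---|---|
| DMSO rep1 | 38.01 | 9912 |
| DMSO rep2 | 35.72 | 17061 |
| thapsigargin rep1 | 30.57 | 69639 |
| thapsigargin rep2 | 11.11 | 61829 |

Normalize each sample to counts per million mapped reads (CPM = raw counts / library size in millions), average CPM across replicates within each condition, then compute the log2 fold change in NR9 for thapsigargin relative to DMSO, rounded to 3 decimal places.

3.409

CPM(DMSO rep1) = 9912 / 38.01 = 260.7735
CPM(DMSO rep2) = 17061 / 35.72 = 477.6316
CPM(thapsigargin rep1) = 69639 / 30.57 = 2278.0177
CPM(thapsigargin rep2) = 61829 / 11.11 = 5565.1665
mean CPM(DMSO) = 369.2025; mean CPM(thapsigargin) = 3921.5921
Fold change = 3921.5921 / 369.2025 = 10.62179
log2(10.62179) = 3.4090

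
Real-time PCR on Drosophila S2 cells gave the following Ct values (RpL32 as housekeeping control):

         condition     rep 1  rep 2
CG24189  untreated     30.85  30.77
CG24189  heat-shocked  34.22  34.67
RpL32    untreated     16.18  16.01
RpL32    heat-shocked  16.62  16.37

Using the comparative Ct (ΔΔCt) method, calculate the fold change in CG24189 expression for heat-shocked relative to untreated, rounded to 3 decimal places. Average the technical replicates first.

0.106

Mean Ct: CG24189 untreated 30.810; CG24189 heat-shocked 34.445; RpL32 untreated 16.095; RpL32 heat-shocked 16.495
ΔCt(untreated) = 30.810 − 16.095 = 14.715
ΔCt(heat-shocked) = 34.445 − 16.495 = 17.950
ΔΔCt = 17.950 − 14.715 = 3.235
Fold change = 2^(−3.235) = 0.1062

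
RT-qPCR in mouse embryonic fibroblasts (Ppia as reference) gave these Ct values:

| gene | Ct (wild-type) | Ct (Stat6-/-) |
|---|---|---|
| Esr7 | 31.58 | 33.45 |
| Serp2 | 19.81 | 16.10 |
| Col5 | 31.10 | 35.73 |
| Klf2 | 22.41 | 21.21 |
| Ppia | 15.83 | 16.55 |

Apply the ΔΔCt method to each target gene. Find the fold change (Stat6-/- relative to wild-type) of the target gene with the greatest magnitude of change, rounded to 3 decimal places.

21.556

Esr7: ΔΔCt = (33.45−16.55) − (31.58−15.83) = 16.90 − 15.75 = 1.15; fold change = 2^-1.15 = 0.451
Serp2: ΔΔCt = (16.10−16.55) − (19.81−15.83) = -0.45 − 3.98 = -4.43; fold change = 2^4.43 = 21.556
Col5: ΔΔCt = (35.73−16.55) − (31.10−15.83) = 19.18 − 15.27 = 3.91; fold change = 2^-3.91 = 0.067
Klf2: ΔΔCt = (21.21−16.55) − (22.41−15.83) = 4.66 − 6.58 = -1.92; fold change = 2^1.92 = 3.784
Serp2 has the largest |ΔΔCt| = 4.43.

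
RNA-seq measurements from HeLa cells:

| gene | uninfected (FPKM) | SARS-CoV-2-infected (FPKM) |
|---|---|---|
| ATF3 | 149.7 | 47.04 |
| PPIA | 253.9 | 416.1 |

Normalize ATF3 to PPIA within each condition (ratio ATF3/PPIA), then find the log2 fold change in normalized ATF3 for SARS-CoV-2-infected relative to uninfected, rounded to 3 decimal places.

ATF3/PPIA (uninfected) = 149.7 / 253.9 = 0.5896
ATF3/PPIA (SARS-CoV-2-infected) = 47.04 / 416.1 = 0.11305
Fold change = 0.11305 / 0.5896 = 0.1917
log2(0.1917) = -2.3828

-2.383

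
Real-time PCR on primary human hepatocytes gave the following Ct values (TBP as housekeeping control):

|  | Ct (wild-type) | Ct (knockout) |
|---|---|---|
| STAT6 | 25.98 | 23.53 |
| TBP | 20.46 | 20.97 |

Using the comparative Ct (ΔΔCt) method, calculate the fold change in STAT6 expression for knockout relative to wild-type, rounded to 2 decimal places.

ΔCt(wild-type) = 25.980 − 20.460 = 5.520
ΔCt(knockout) = 23.530 − 20.970 = 2.560
ΔΔCt = 2.560 − 5.520 = -2.960
Fold change = 2^(−(-2.960)) = 2^2.960 = 7.781

7.78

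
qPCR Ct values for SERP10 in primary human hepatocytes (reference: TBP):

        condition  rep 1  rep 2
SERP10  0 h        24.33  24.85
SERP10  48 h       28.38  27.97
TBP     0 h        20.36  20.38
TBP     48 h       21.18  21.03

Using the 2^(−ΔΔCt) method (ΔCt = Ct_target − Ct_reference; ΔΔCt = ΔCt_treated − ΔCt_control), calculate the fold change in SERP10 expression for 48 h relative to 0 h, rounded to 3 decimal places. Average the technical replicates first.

Mean Ct: SERP10 0 h 24.590; SERP10 48 h 28.175; TBP 0 h 20.370; TBP 48 h 21.105
ΔCt(0 h) = 24.590 − 20.370 = 4.220
ΔCt(48 h) = 28.175 − 21.105 = 7.070
ΔΔCt = 7.070 − 4.220 = 2.850
Fold change = 2^(−2.850) = 0.1387

0.139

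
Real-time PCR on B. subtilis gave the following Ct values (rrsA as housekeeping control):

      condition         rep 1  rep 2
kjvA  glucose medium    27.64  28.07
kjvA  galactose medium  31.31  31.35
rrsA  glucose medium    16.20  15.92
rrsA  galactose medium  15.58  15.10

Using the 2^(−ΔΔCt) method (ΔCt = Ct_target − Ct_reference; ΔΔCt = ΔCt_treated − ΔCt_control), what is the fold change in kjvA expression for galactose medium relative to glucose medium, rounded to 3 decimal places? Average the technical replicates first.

0.055

Mean Ct: kjvA glucose medium 27.855; kjvA galactose medium 31.330; rrsA glucose medium 16.060; rrsA galactose medium 15.340
ΔCt(glucose medium) = 27.855 − 16.060 = 11.795
ΔCt(galactose medium) = 31.330 − 15.340 = 15.990
ΔΔCt = 15.990 − 11.795 = 4.195
Fold change = 2^(−4.195) = 0.0546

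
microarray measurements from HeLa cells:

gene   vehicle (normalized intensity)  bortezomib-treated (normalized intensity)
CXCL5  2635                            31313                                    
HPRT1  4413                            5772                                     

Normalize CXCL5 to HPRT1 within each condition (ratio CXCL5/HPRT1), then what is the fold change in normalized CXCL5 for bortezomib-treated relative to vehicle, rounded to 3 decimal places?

9.086

CXCL5/HPRT1 (vehicle) = 2635 / 4413 = 0.5971
CXCL5/HPRT1 (bortezomib-treated) = 31313 / 5772 = 5.425
Fold change = 5.425 / 0.5971 = 9.0856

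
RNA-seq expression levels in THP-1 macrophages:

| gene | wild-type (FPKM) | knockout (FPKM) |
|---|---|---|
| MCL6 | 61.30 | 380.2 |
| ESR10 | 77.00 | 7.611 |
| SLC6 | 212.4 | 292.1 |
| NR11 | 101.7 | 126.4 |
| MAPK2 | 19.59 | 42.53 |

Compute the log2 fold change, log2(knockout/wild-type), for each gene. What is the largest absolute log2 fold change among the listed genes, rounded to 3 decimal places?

log2(380.2/61.30) = 2.633  (MCL6)
log2(7.611/77.00) = -3.339  (ESR10)
log2(292.1/212.4) = 0.460  (SLC6)
log2(126.4/101.7) = 0.314  (NR11)
log2(42.53/19.59) = 1.118  (MAPK2)
The largest magnitude belongs to ESR10.

3.339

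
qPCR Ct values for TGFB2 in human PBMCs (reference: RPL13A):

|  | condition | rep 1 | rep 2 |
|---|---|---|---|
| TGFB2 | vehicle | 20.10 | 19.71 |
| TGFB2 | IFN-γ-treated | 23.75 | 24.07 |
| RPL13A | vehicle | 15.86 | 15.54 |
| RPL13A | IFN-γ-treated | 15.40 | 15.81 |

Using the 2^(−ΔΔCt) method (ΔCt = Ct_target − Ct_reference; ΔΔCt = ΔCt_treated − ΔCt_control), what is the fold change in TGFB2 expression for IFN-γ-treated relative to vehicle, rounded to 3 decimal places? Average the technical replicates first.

0.058

Mean Ct: TGFB2 vehicle 19.905; TGFB2 IFN-γ-treated 23.910; RPL13A vehicle 15.700; RPL13A IFN-γ-treated 15.605
ΔCt(vehicle) = 19.905 − 15.700 = 4.205
ΔCt(IFN-γ-treated) = 23.910 − 15.605 = 8.305
ΔΔCt = 8.305 − 4.205 = 4.100
Fold change = 2^(−4.100) = 0.0583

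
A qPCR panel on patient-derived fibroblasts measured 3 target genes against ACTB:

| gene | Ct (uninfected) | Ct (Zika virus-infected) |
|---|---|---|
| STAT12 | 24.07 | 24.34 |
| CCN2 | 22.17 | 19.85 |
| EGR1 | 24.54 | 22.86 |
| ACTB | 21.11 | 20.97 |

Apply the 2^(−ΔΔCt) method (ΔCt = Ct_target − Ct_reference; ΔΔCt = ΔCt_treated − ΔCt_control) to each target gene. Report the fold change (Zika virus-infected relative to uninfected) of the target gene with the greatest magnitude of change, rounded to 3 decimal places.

4.532

STAT12: ΔΔCt = (24.34−20.97) − (24.07−21.11) = 3.37 − 2.96 = 0.41; fold change = 2^-0.41 = 0.753
CCN2: ΔΔCt = (19.85−20.97) − (22.17−21.11) = -1.12 − 1.06 = -2.18; fold change = 2^2.18 = 4.532
EGR1: ΔΔCt = (22.86−20.97) − (24.54−21.11) = 1.89 − 3.43 = -1.54; fold change = 2^1.54 = 2.908
CCN2 has the largest |ΔΔCt| = 2.18.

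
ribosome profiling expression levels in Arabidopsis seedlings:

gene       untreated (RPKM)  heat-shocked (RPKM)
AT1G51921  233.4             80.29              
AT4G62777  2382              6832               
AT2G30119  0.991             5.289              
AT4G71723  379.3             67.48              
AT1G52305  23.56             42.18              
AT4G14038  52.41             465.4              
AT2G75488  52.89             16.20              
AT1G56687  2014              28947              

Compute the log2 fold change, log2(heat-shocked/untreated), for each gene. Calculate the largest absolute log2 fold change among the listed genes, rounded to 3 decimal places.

3.845

log2(80.29/233.4) = -1.540  (AT1G51921)
log2(6832/2382) = 1.520  (AT4G62777)
log2(5.289/0.991) = 2.416  (AT2G30119)
log2(67.48/379.3) = -2.491  (AT4G71723)
log2(42.18/23.56) = 0.840  (AT1G52305)
log2(465.4/52.41) = 3.151  (AT4G14038)
log2(16.20/52.89) = -1.707  (AT2G75488)
log2(28947/2014) = 3.845  (AT1G56687)
The largest magnitude belongs to AT1G56687.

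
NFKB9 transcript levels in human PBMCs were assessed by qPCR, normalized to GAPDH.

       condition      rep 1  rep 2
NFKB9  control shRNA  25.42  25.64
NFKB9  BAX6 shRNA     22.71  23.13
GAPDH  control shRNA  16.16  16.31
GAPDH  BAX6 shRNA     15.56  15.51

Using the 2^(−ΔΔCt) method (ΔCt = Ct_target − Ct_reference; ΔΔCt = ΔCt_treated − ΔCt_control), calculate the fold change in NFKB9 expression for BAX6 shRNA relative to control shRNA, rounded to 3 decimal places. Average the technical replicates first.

Mean Ct: NFKB9 control shRNA 25.530; NFKB9 BAX6 shRNA 22.920; GAPDH control shRNA 16.235; GAPDH BAX6 shRNA 15.535
ΔCt(control shRNA) = 25.530 − 16.235 = 9.295
ΔCt(BAX6 shRNA) = 22.920 − 15.535 = 7.385
ΔΔCt = 7.385 − 9.295 = -1.910
Fold change = 2^(−(-1.910)) = 2^1.910 = 3.7581

3.758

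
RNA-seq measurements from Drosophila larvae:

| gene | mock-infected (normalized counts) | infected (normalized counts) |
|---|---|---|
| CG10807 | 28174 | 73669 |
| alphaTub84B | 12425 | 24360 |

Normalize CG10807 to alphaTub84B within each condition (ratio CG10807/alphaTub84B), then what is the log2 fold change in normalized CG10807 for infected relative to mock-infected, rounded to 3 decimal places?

CG10807/alphaTub84B (mock-infected) = 28174 / 12425 = 2.2675
CG10807/alphaTub84B (infected) = 73669 / 24360 = 3.0242
Fold change = 3.0242 / 2.2675 = 1.3337
log2(1.3337) = 0.4154

0.415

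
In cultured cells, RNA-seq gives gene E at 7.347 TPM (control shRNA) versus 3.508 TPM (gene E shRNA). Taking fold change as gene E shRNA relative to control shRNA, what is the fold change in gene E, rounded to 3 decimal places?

0.477

Fold change = 3.508 / 7.347 = 0.4775
gene E is downregulated.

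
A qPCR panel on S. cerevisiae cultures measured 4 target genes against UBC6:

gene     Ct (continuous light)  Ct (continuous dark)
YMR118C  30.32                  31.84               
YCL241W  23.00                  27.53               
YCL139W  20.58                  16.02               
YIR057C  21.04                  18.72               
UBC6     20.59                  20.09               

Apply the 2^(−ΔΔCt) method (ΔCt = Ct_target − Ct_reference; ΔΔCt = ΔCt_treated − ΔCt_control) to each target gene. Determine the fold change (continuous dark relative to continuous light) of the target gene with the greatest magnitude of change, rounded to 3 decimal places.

YMR118C: ΔΔCt = (31.84−20.09) − (30.32−20.59) = 11.75 − 9.73 = 2.02; fold change = 2^-2.02 = 0.247
YCL241W: ΔΔCt = (27.53−20.09) − (23.00−20.59) = 7.44 − 2.41 = 5.03; fold change = 2^-5.03 = 0.031
YCL139W: ΔΔCt = (16.02−20.09) − (20.58−20.59) = -4.07 − (-0.01) = -4.06; fold change = 2^4.06 = 16.679
YIR057C: ΔΔCt = (18.72−20.09) − (21.04−20.59) = -1.37 − 0.45 = -1.82; fold change = 2^1.82 = 3.531
YCL241W has the largest |ΔΔCt| = 5.03.

0.031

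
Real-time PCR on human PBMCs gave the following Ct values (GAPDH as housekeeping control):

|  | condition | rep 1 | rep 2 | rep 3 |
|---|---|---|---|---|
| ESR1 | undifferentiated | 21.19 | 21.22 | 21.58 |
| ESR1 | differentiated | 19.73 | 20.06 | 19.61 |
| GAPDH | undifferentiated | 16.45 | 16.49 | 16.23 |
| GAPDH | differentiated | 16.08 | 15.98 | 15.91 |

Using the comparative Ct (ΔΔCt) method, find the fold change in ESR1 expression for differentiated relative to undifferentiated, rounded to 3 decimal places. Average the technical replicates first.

Mean Ct: ESR1 undifferentiated 21.330; ESR1 differentiated 19.800; GAPDH undifferentiated 16.390; GAPDH differentiated 15.990
ΔCt(undifferentiated) = 21.330 − 16.390 = 4.940
ΔCt(differentiated) = 19.800 − 15.990 = 3.810
ΔΔCt = 3.810 − 4.940 = -1.130
Fold change = 2^(−(-1.130)) = 2^1.130 = 2.1886

2.189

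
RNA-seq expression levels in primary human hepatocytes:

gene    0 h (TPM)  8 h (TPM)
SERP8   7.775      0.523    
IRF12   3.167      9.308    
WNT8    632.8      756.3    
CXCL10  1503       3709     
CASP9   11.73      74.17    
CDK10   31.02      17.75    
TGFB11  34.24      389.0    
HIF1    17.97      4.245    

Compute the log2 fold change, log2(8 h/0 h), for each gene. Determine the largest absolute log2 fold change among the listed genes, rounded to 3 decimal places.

log2(0.523/7.775) = -3.894  (SERP8)
log2(9.308/3.167) = 1.555  (IRF12)
log2(756.3/632.8) = 0.257  (WNT8)
log2(3709/1503) = 1.303  (CXCL10)
log2(74.17/11.73) = 2.661  (CASP9)
log2(17.75/31.02) = -0.805  (CDK10)
log2(389.0/34.24) = 3.506  (TGFB11)
log2(4.245/17.97) = -2.082  (HIF1)
The largest magnitude belongs to SERP8.

3.894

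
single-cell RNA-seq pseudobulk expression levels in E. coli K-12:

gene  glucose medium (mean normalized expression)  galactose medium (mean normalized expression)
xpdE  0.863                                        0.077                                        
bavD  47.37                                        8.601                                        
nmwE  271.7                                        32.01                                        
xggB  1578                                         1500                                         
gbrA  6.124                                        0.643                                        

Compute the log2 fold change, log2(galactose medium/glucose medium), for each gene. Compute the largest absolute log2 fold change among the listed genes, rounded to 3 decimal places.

log2(0.077/0.863) = -3.486  (xpdE)
log2(8.601/47.37) = -2.461  (bavD)
log2(32.01/271.7) = -3.085  (nmwE)
log2(1500/1578) = -0.073  (xggB)
log2(0.643/6.124) = -3.252  (gbrA)
The largest magnitude belongs to xpdE.

3.486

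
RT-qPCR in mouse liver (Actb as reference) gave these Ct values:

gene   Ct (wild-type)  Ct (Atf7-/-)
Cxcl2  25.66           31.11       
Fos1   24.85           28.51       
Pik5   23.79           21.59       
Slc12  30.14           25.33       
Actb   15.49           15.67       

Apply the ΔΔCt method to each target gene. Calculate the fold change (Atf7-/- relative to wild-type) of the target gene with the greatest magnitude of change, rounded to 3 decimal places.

0.026

Cxcl2: ΔΔCt = (31.11−15.67) − (25.66−15.49) = 15.44 − 10.17 = 5.27; fold change = 2^-5.27 = 0.026
Fos1: ΔΔCt = (28.51−15.67) − (24.85−15.49) = 12.84 − 9.36 = 3.48; fold change = 2^-3.48 = 0.090
Pik5: ΔΔCt = (21.59−15.67) − (23.79−15.49) = 5.92 − 8.30 = -2.38; fold change = 2^2.38 = 5.205
Slc12: ΔΔCt = (25.33−15.67) − (30.14−15.49) = 9.66 − 14.65 = -4.99; fold change = 2^4.99 = 31.779
Cxcl2 has the largest |ΔΔCt| = 5.27.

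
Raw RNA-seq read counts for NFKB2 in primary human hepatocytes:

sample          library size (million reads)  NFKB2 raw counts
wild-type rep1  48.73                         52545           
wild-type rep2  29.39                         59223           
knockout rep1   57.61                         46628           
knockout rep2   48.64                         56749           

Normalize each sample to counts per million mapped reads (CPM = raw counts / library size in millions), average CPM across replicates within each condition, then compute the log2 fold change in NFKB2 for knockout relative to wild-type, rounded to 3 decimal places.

-0.647

CPM(wild-type rep1) = 52545 / 48.73 = 1078.2885
CPM(wild-type rep2) = 59223 / 29.39 = 2015.0732
CPM(knockout rep1) = 46628 / 57.61 = 809.3734
CPM(knockout rep2) = 56749 / 48.64 = 1166.7146
mean CPM(wild-type) = 1546.6808; mean CPM(knockout) = 988.0440
Fold change = 988.0440 / 1546.6808 = 0.63882
log2(0.63882) = -0.6465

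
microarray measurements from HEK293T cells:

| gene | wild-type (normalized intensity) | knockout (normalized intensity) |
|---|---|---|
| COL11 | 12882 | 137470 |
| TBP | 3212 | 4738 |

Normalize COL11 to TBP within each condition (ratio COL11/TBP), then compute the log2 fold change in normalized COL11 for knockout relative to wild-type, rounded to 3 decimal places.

COL11/TBP (wild-type) = 12882 / 3212 = 4.0106
COL11/TBP (knockout) = 137470 / 4738 = 29.014
Fold change = 29.014 / 4.0106 = 7.2344
log2(7.2344) = 2.8549

2.855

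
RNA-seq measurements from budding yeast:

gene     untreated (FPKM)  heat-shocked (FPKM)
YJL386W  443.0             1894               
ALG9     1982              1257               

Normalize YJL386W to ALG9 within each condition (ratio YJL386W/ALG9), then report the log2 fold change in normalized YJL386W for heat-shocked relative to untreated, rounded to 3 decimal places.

YJL386W/ALG9 (untreated) = 443.0 / 1982 = 0.22351
YJL386W/ALG9 (heat-shocked) = 1894 / 1257 = 1.5068
Fold change = 1.5068 / 0.22351 = 6.7413
log2(6.7413) = 2.7530

2.753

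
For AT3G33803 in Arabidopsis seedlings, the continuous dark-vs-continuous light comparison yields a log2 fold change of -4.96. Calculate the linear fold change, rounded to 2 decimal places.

Fold change = 2^(-4.96) = 0.032
That is, AT3G33803 drops to 3.2% of the continuous light level.

0.03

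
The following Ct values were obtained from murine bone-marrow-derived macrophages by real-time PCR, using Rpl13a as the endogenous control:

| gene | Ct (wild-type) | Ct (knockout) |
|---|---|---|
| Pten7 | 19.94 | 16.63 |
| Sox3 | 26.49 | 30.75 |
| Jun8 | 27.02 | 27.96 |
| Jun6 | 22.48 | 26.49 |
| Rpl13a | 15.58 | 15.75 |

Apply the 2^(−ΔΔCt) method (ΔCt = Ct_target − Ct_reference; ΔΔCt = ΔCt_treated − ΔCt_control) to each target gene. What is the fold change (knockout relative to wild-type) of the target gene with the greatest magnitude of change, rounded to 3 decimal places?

0.059

Pten7: ΔΔCt = (16.63−15.75) − (19.94−15.58) = 0.88 − 4.36 = -3.48; fold change = 2^3.48 = 11.158
Sox3: ΔΔCt = (30.75−15.75) − (26.49−15.58) = 15.00 − 10.91 = 4.09; fold change = 2^-4.09 = 0.059
Jun8: ΔΔCt = (27.96−15.75) − (27.02−15.58) = 12.21 − 11.44 = 0.77; fold change = 2^-0.77 = 0.586
Jun6: ΔΔCt = (26.49−15.75) − (22.48−15.58) = 10.74 − 6.90 = 3.84; fold change = 2^-3.84 = 0.070
Sox3 has the largest |ΔΔCt| = 4.09.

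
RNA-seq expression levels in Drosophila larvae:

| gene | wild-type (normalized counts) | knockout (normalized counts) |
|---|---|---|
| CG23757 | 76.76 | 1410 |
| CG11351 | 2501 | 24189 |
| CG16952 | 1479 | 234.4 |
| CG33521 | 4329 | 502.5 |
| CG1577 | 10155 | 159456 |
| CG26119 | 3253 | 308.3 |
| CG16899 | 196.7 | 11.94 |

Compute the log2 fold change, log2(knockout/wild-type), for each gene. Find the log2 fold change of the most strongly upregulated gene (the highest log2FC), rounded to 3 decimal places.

log2(1410/76.76) = 4.199  (CG23757)
log2(24189/2501) = 3.274  (CG11351)
log2(234.4/1479) = -2.658  (CG16952)
log2(502.5/4329) = -3.107  (CG33521)
log2(159456/10155) = 3.973  (CG1577)
log2(308.3/3253) = -3.399  (CG26119)
log2(11.94/196.7) = -4.042  (CG16899)
CG23757 is most strongly upregulated.

4.199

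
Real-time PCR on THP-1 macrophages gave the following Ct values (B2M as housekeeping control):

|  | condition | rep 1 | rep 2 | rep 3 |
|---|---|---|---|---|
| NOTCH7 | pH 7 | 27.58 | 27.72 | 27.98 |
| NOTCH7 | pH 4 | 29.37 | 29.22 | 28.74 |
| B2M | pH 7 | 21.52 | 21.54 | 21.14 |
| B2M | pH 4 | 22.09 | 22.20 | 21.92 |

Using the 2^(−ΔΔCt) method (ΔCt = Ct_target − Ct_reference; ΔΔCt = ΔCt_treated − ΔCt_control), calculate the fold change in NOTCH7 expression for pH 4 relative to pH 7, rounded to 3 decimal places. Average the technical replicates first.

0.624

Mean Ct: NOTCH7 pH 7 27.760; NOTCH7 pH 4 29.110; B2M pH 7 21.400; B2M pH 4 22.070
ΔCt(pH 7) = 27.760 − 21.400 = 6.360
ΔCt(pH 4) = 29.110 − 22.070 = 7.040
ΔΔCt = 7.040 − 6.360 = 0.680
Fold change = 2^(−0.680) = 0.6242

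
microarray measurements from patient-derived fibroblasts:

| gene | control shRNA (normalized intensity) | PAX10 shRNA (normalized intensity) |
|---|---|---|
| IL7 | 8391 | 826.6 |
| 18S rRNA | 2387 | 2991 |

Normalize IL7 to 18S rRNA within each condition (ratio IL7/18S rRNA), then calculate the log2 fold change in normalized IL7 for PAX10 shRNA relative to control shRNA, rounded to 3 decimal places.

-3.669

IL7/18S rRNA (control shRNA) = 8391 / 2387 = 3.5153
IL7/18S rRNA (PAX10 shRNA) = 826.6 / 2991 = 0.27636
Fold change = 0.27636 / 3.5153 = 0.0786
log2(0.0786) = -3.6690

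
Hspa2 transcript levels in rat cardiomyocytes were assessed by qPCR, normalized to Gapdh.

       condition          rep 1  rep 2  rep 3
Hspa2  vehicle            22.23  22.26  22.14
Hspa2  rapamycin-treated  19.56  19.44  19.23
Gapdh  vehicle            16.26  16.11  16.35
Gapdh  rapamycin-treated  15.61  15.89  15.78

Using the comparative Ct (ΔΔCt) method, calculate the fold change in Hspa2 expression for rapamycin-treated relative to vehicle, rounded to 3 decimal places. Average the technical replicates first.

4.993

Mean Ct: Hspa2 vehicle 22.210; Hspa2 rapamycin-treated 19.410; Gapdh vehicle 16.240; Gapdh rapamycin-treated 15.760
ΔCt(vehicle) = 22.210 − 16.240 = 5.970
ΔCt(rapamycin-treated) = 19.410 − 15.760 = 3.650
ΔΔCt = 3.650 − 5.970 = -2.320
Fold change = 2^(−(-2.320)) = 2^2.320 = 4.9933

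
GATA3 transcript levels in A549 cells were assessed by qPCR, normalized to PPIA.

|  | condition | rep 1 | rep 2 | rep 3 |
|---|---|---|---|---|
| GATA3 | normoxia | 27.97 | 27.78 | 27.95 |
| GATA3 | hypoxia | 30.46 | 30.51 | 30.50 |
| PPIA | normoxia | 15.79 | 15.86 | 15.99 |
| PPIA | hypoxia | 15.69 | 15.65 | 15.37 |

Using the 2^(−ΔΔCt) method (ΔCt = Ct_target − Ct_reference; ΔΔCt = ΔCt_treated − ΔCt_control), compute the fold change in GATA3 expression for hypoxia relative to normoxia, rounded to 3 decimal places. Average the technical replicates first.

0.134

Mean Ct: GATA3 normoxia 27.900; GATA3 hypoxia 30.490; PPIA normoxia 15.880; PPIA hypoxia 15.570
ΔCt(normoxia) = 27.900 − 15.880 = 12.020
ΔCt(hypoxia) = 30.490 − 15.570 = 14.920
ΔΔCt = 14.920 − 12.020 = 2.900
Fold change = 2^(−2.900) = 0.1340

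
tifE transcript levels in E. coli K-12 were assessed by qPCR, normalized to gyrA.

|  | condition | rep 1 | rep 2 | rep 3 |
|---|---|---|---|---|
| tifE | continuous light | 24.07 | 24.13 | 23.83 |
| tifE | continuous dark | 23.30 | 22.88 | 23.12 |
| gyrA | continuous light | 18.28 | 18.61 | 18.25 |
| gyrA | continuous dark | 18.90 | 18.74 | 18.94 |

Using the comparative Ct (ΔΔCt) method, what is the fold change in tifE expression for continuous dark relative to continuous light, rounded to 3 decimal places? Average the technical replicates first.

Mean Ct: tifE continuous light 24.010; tifE continuous dark 23.100; gyrA continuous light 18.380; gyrA continuous dark 18.860
ΔCt(continuous light) = 24.010 − 18.380 = 5.630
ΔCt(continuous dark) = 23.100 − 18.860 = 4.240
ΔΔCt = 4.240 − 5.630 = -1.390
Fold change = 2^(−(-1.390)) = 2^1.390 = 2.6208

2.621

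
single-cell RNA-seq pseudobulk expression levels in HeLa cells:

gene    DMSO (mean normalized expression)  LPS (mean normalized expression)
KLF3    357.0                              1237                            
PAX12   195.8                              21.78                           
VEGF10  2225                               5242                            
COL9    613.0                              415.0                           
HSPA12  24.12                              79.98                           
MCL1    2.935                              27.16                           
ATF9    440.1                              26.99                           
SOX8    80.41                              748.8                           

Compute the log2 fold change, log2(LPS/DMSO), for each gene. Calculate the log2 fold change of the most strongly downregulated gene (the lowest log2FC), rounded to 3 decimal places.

log2(1237/357.0) = 1.793  (KLF3)
log2(21.78/195.8) = -3.168  (PAX12)
log2(5242/2225) = 1.236  (VEGF10)
log2(415.0/613.0) = -0.563  (COL9)
log2(79.98/24.12) = 1.729  (HSPA12)
log2(27.16/2.935) = 3.210  (MCL1)
log2(26.99/440.1) = -4.027  (ATF9)
log2(748.8/80.41) = 3.219  (SOX8)
ATF9 is most strongly downregulated.

-4.027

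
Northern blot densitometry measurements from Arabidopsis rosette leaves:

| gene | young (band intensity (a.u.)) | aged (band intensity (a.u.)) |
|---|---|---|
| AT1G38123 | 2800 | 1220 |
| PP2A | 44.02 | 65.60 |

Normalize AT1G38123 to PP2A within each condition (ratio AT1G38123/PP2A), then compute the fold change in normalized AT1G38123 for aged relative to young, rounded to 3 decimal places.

AT1G38123/PP2A (young) = 2800 / 44.02 = 63.607
AT1G38123/PP2A (aged) = 1220 / 65.60 = 18.598
Fold change = 18.598 / 63.607 = 0.2924

0.292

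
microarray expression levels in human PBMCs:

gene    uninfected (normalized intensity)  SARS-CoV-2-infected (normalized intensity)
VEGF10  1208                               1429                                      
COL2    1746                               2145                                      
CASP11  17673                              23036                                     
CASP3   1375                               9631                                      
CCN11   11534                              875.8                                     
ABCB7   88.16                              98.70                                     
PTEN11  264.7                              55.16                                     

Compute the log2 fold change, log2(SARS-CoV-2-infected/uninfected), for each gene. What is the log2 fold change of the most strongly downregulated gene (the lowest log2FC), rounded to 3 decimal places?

-3.719

log2(1429/1208) = 0.242  (VEGF10)
log2(2145/1746) = 0.297  (COL2)
log2(23036/17673) = 0.382  (CASP11)
log2(9631/1375) = 2.808  (CASP3)
log2(875.8/11534) = -3.719  (CCN11)
log2(98.70/88.16) = 0.163  (ABCB7)
log2(55.16/264.7) = -2.263  (PTEN11)
CCN11 is most strongly downregulated.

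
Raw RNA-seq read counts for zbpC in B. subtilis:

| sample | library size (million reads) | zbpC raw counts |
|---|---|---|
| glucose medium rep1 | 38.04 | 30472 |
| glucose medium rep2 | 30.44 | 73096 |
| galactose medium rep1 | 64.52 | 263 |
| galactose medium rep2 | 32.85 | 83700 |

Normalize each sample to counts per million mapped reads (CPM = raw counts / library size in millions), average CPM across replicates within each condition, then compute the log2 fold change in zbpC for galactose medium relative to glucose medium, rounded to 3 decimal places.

CPM(glucose medium rep1) = 30472 / 38.04 = 801.0515
CPM(glucose medium rep2) = 73096 / 30.44 = 2401.3141
CPM(galactose medium rep1) = 263 / 64.52 = 4.0763
CPM(galactose medium rep2) = 83700 / 32.85 = 2547.9452
mean CPM(glucose medium) = 1601.1828; mean CPM(galactose medium) = 1276.0107
Fold change = 1276.0107 / 1601.1828 = 0.79692
log2(0.79692) = -0.3275

-0.327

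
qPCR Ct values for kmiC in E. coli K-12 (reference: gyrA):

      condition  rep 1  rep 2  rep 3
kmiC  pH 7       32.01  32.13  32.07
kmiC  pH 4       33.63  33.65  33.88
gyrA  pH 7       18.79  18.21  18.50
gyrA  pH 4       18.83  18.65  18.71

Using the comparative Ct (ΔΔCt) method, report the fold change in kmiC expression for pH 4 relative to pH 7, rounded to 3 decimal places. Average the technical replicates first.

Mean Ct: kmiC pH 7 32.070; kmiC pH 4 33.720; gyrA pH 7 18.500; gyrA pH 4 18.730
ΔCt(pH 7) = 32.070 − 18.500 = 13.570
ΔCt(pH 4) = 33.720 − 18.730 = 14.990
ΔΔCt = 14.990 − 13.570 = 1.420
Fold change = 2^(−1.420) = 0.3737

0.374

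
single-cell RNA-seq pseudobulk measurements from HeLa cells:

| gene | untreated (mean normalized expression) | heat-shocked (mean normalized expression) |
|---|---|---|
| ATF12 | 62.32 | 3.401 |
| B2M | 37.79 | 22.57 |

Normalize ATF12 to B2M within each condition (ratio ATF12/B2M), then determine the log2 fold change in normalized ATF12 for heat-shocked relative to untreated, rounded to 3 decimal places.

-3.452

ATF12/B2M (untreated) = 62.32 / 37.79 = 1.6491
ATF12/B2M (heat-shocked) = 3.401 / 22.57 = 0.15069
Fold change = 0.15069 / 1.6491 = 0.0914
log2(0.0914) = -3.4521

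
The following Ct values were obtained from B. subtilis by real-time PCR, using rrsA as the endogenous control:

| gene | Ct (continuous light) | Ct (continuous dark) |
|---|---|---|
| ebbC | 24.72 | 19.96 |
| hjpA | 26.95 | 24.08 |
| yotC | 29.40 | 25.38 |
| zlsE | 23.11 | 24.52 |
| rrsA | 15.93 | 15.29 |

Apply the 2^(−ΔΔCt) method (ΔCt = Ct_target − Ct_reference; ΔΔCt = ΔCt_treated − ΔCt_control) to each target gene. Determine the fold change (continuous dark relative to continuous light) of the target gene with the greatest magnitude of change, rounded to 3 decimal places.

ebbC: ΔΔCt = (19.96−15.29) − (24.72−15.93) = 4.67 − 8.79 = -4.12; fold change = 2^4.12 = 17.388
hjpA: ΔΔCt = (24.08−15.29) − (26.95−15.93) = 8.79 − 11.02 = -2.23; fold change = 2^2.23 = 4.691
yotC: ΔΔCt = (25.38−15.29) − (29.40−15.93) = 10.09 − 13.47 = -3.38; fold change = 2^3.38 = 10.411
zlsE: ΔΔCt = (24.52−15.29) − (23.11−15.93) = 9.23 − 7.18 = 2.05; fold change = 2^-2.05 = 0.241
ebbC has the largest |ΔΔCt| = 4.12.

17.388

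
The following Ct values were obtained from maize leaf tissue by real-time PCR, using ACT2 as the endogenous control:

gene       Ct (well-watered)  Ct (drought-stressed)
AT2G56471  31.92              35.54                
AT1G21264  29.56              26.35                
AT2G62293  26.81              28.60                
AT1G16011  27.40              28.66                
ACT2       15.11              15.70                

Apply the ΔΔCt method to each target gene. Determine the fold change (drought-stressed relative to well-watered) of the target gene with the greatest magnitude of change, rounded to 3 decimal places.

AT2G56471: ΔΔCt = (35.54−15.70) − (31.92−15.11) = 19.84 − 16.81 = 3.03; fold change = 2^-3.03 = 0.122
AT1G21264: ΔΔCt = (26.35−15.70) − (29.56−15.11) = 10.65 − 14.45 = -3.80; fold change = 2^3.80 = 13.929
AT2G62293: ΔΔCt = (28.60−15.70) − (26.81−15.11) = 12.90 − 11.70 = 1.20; fold change = 2^-1.20 = 0.435
AT1G16011: ΔΔCt = (28.66−15.70) − (27.40−15.11) = 12.96 − 12.29 = 0.67; fold change = 2^-0.67 = 0.629
AT1G21264 has the largest |ΔΔCt| = 3.80.

13.929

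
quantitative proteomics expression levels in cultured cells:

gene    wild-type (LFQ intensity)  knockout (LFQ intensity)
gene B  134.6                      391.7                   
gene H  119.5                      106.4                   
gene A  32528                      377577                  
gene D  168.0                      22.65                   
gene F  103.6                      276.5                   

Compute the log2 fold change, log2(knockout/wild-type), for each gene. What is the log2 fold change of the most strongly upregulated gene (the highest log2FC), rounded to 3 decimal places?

3.537

log2(391.7/134.6) = 1.541  (gene B)
log2(106.4/119.5) = -0.168  (gene H)
log2(377577/32528) = 3.537  (gene A)
log2(22.65/168.0) = -2.891  (gene D)
log2(276.5/103.6) = 1.416  (gene F)
gene A is most strongly upregulated.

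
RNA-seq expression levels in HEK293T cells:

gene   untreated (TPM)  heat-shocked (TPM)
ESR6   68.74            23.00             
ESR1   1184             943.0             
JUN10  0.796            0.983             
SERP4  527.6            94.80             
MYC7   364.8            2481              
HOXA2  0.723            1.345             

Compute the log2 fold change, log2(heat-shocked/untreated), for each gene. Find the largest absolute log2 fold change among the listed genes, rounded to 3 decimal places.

2.766

log2(23.00/68.74) = -1.580  (ESR6)
log2(943.0/1184) = -0.328  (ESR1)
log2(0.983/0.796) = 0.304  (JUN10)
log2(94.80/527.6) = -2.476  (SERP4)
log2(2481/364.8) = 2.766  (MYC7)
log2(1.345/0.723) = 0.896  (HOXA2)
The largest magnitude belongs to MYC7.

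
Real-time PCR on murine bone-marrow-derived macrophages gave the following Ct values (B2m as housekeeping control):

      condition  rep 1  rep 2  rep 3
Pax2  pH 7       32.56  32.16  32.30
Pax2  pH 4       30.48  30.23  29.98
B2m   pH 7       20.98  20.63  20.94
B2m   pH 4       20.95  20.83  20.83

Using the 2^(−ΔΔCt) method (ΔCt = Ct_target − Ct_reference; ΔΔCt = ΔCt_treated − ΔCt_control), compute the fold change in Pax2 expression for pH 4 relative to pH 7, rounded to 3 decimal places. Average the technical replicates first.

Mean Ct: Pax2 pH 7 32.340; Pax2 pH 4 30.230; B2m pH 7 20.850; B2m pH 4 20.870
ΔCt(pH 7) = 32.340 − 20.850 = 11.490
ΔCt(pH 4) = 30.230 − 20.870 = 9.360
ΔΔCt = 9.360 − 11.490 = -2.130
Fold change = 2^(−(-2.130)) = 2^2.130 = 4.3772

4.377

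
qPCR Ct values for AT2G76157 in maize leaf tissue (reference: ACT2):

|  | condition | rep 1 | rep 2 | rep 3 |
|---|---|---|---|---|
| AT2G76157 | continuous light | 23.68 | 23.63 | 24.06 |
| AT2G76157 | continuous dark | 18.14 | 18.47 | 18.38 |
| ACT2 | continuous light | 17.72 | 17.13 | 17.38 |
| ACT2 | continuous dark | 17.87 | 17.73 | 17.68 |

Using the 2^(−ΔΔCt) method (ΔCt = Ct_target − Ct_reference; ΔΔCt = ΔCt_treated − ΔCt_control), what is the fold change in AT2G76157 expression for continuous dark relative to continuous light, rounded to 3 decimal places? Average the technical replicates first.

56.103

Mean Ct: AT2G76157 continuous light 23.790; AT2G76157 continuous dark 18.330; ACT2 continuous light 17.410; ACT2 continuous dark 17.760
ΔCt(continuous light) = 23.790 − 17.410 = 6.380
ΔCt(continuous dark) = 18.330 − 17.760 = 0.570
ΔΔCt = 0.570 − 6.380 = -5.810
Fold change = 2^(−(-5.810)) = 2^5.810 = 56.1028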